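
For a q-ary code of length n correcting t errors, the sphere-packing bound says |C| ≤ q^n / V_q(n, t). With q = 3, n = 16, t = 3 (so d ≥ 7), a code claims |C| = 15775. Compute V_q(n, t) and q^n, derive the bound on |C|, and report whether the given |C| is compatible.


V_q(n, t) = 4993, q^n = 43046721, Hamming bound = 8621, |C| = 15775 > bound (violated).

Step 1: Compute V_q(n, t) = Σ_{j=0}^3 C(n, j) (q−1)^j.
  j = 0: C(16,0)·(2)^0 = 1·1 = 1.
  j = 1: C(16,1)·(2)^1 = 16·2 = 32.
  j = 2: C(16,2)·(2)^2 = 120·4 = 480.
  j = 3: C(16,3)·(2)^3 = 560·8 = 4480.
  V_q(n, t) = 1 + 32 + 480 + 4480 = 4993.
Step 2: q^n = 3^16 = 43046721.
Step 3: Hamming bound ⌊q^n / V_q(n,t)⌋ = ⌊43046721/4993⌋ = 8621.
Step 4: Compare |C| = 15775 to 8621: violated.
The claimed |C| lies above the Hamming bound, so no 3-ary code of length 16 with d ≥ 7 can have 15775 codewords.


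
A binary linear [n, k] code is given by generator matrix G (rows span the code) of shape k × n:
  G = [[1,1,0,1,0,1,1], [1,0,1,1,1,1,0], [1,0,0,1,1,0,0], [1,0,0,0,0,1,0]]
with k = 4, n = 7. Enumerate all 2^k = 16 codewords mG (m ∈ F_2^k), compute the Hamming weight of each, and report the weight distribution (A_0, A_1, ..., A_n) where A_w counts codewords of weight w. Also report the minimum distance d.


Weight distribution: A_0 = 1, A_2 = 3, A_3 = 4, A_4 = 3, A_5 = 4, A_6 = 1. Minimum distance d = 2.

Enumerate all 2^4 = 16 messages m ∈ F_2^4.
For each, compute codeword c = mG in F_2^7, then tally its weight.
  m = 0000 → c = 0000000, weight = 0.
  m = 1000 → c = 1101011, weight = 5.
  m = 0100 → c = 1011110, weight = 5.
  m = 1100 → c = 0110101, weight = 4.
  m = 0010 → c = 1001100, weight = 3.
  m = 1010 → c = 0100111, weight = 4.
  m = 0110 → c = 0010010, weight = 2.
  m = 1110 → c = 1111001, weight = 5.
  m = 0001 → c = 1000010, weight = 2.
  m = 1001 → c = 0101001, weight = 3.
  m = 0101 → c = 0011100, weight = 3.
  m = 1101 → c = 1110111, weight = 6.
  m = 0011 → c = 0001110, weight = 3.
  m = 1011 → c = 1100101, weight = 4.
  m = 0111 → c = 1010000, weight = 2.
  m = 1111 → c = 0111011, weight = 5.
Tally weights:
  weight 0: 1 codewords.
  weight 2: 3 codewords.
  weight 3: 4 codewords.
  weight 4: 3 codewords.
  weight 5: 4 codewords.
  weight 6: 1 codewords.
Minimum distance d = smallest w > 0 with A_w > 0 = 2.
Sanity: Σ A_w = 16 = 2^4 = 16 ✓.


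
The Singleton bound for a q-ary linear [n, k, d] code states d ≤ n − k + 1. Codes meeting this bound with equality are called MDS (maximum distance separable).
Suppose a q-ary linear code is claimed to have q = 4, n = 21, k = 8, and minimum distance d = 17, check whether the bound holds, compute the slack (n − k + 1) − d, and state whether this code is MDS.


Singleton RHS = n − k + 1 = 14, slack = -3, bound violated (no such code; not MDS).

Singleton bound: d ≤ n − k + 1.
Here n = 21, k = 8, so n − k + 1 = 14.
Given d = 17, check d ≤ 14: NO.
Slack = (n − k + 1) − d = -3.
The slack is negative: d = 17 exceeds n − k + 1 = 14 by 3, so the Singleton bound is violated and no linear [21, 8, 17]_4 code can exist. In particular it is not MDS (MDS requires d = n − k + 1 exactly).
Description: the claimed parameters are [21, 8, 17]_4; such a code would be impossible (violates the Singleton bound).


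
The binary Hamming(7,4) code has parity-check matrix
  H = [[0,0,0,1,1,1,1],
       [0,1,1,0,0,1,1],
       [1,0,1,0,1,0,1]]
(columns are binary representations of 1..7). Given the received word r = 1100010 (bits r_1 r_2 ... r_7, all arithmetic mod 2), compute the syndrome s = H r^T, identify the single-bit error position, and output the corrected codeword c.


s = (1, 0, 1)^T, error position = 5, corrected codeword c = 1100110

Compute s = H r^T mod 2 one row at a time:
  s_1 = 0 + 0 + 1 + 0 = 1 ≡ 1 (mod 2).
  s_2 = 1 + 0 + 1 + 0 = 2 ≡ 0 (mod 2).
  s_3 = 1 + 0 + 0 + 0 = 1 ≡ 1 (mod 2).
s = (1, 0, 1)^T — this equals column 5 of H (binary 101), so error is at position 5.
Correct: flip bit 5 of r = 1100010 to get c = 1100110.


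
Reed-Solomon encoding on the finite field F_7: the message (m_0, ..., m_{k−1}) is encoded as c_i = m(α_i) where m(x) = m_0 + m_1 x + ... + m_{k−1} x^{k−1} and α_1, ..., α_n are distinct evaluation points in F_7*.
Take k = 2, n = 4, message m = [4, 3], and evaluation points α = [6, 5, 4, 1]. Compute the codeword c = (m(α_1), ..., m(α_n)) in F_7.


c = [1, 5, 2, 0]

Message polynomial: m(x) = 4 + 3·x (mod 7).
For each evaluation point α_i, compute m(α_i) mod 7:
  α_1 = 6: Horner steps 3 → 1, so m(6) = 1.
  α_2 = 5: Horner steps 3 → 5, so m(5) = 5.
  α_3 = 4: Horner steps 3 → 2, so m(4) = 2.
  α_4 = 1: Horner steps 3 → 0, so m(1) = 0.
Codeword c = [1, 5, 2, 0] ∈ F_7^4.


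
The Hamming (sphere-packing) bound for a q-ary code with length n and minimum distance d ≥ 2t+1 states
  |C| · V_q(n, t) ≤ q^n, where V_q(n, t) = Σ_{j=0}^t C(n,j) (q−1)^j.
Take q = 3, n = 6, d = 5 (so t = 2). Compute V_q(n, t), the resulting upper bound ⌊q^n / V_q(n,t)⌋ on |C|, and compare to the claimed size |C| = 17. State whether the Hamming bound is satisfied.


V_q(n, t) = 73, q^n = 729, Hamming bound = 9, |C| = 17 > bound (violated).

Step 1: Compute V_q(n, t) = Σ_{j=0}^2 C(n, j) (q−1)^j.
  j = 0: C(6,0)·(2)^0 = 1·1 = 1.
  j = 1: C(6,1)·(2)^1 = 6·2 = 12.
  j = 2: C(6,2)·(2)^2 = 15·4 = 60.
  V_q(n, t) = 1 + 12 + 60 = 73.
Step 2: q^n = 3^6 = 729.
Step 3: Hamming bound ⌊q^n / V_q(n,t)⌋ = ⌊729/73⌋ = 9.
Step 4: Compare |C| = 17 to 9: violated.
The claimed |C| lies above the Hamming bound, so no 3-ary code of length 6 with d ≥ 5 can have 17 codewords.


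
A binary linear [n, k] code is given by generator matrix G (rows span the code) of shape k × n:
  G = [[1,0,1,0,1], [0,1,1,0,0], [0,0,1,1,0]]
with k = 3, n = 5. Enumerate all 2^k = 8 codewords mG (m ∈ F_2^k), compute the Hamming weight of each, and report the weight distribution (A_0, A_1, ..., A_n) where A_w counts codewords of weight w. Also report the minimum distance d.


Weight distribution: A_0 = 1, A_2 = 3, A_3 = 3, A_5 = 1. Minimum distance d = 2.

Enumerate all 2^3 = 8 messages m ∈ F_2^3.
For each, compute codeword c = mG in F_2^5, then tally its weight.
  m = 000 → c = 00000, weight = 0.
  m = 100 → c = 10101, weight = 3.
  m = 010 → c = 01100, weight = 2.
  m = 110 → c = 11001, weight = 3.
  m = 001 → c = 00110, weight = 2.
  m = 101 → c = 10011, weight = 3.
  m = 011 → c = 01010, weight = 2.
  m = 111 → c = 11111, weight = 5.
Tally weights:
  weight 0: 1 codewords.
  weight 2: 3 codewords.
  weight 3: 3 codewords.
  weight 5: 1 codewords.
Minimum distance d = smallest w > 0 with A_w > 0 = 2.
Sanity: Σ A_w = 8 = 2^3 = 8 ✓.


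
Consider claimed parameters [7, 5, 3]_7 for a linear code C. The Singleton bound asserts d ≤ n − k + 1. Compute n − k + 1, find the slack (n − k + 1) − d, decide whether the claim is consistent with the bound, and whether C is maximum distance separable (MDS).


Singleton RHS = n − k + 1 = 3, slack = 0, bound satisfied, MDS.

Singleton bound: d ≤ n − k + 1.
Here n = 7, k = 5, so n − k + 1 = 3.
Given d = 3, check d ≤ 3: YES.
Slack = (n − k + 1) − d = 0.
The code is MDS (slack = 0).
Description: the claimed parameters are [7, 5, 3]_7; such a code would be MDS (meets Singleton bound).


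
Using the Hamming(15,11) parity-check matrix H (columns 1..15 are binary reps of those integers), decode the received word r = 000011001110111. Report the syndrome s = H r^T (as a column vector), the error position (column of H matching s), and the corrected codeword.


s = (0, 1, 1, 1)^T, error position = 7, corrected codeword c = 000011101110111

Compute s = H r^T mod 2 one row at a time:
  s_1 = 0 + 1 + 1 + 1 + 0 + 1 + 1 + 1 = 6 ≡ 0 (mod 2).
  s_2 = 0 + 1 + 1 + 0 + 0 + 1 + 1 + 1 = 5 ≡ 1 (mod 2).
  s_3 = 0 + 0 + 1 + 0 + 1 + 1 + 1 + 1 = 5 ≡ 1 (mod 2).
  s_4 = 0 + 0 + 1 + 0 + 1 + 1 + 1 + 1 = 5 ≡ 1 (mod 2).
s = (0, 1, 1, 1)^T — this equals column 7 of H (binary 0111), so error is at position 7.
Correct: flip bit 7 of r = 000011001110111 to get c = 000011101110111.


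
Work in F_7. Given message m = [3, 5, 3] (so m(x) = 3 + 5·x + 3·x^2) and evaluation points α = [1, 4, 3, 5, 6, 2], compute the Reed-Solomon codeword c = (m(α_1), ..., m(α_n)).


c = [4, 1, 3, 5, 1, 4]

Message polynomial: m(x) = 3 + 5·x + 3·x^2 (mod 7).
For each evaluation point α_i, compute m(α_i) mod 7:
  α_1 = 1: Horner steps 3 → 1 → 4, so m(1) = 4.
  α_2 = 4: Horner steps 3 → 3 → 1, so m(4) = 1.
  α_3 = 3: Horner steps 3 → 0 → 3, so m(3) = 3.
  α_4 = 5: Horner steps 3 → 6 → 5, so m(5) = 5.
  α_5 = 6: Horner steps 3 → 2 → 1, so m(6) = 1.
  α_6 = 2: Horner steps 3 → 4 → 4, so m(2) = 4.
Codeword c = [4, 1, 3, 5, 1, 4] ∈ F_7^6.


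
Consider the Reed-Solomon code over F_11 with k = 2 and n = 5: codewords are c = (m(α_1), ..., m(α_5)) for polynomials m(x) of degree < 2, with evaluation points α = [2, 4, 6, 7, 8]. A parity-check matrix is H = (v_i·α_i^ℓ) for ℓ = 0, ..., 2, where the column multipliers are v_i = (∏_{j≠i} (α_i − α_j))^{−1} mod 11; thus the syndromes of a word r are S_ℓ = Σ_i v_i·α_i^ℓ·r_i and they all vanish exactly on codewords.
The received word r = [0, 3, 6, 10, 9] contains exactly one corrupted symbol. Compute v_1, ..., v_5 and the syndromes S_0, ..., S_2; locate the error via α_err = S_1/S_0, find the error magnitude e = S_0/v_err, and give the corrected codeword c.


S = (9, 8, 1), error at position 4, error magnitude e = 8, c = [0, 3, 6, 2, 9].

Step 1: column multipliers v_i = (∏_{j≠i}(α_i − α_j))^{−1} mod 11.
  i = 1 (α = 2): (2−4)(2−6)(2−7)(2−8) = (−2)·(−4)·(−5)·(−6) = 240 ≡ 9, so v_1 = 9^{−1} = 5 (mod 11).
  i = 2 (α = 4): (4−2)(4−6)(4−7)(4−8) = 2·(−2)·(−3)·(−4) = −48 ≡ 7, so v_2 = 7^{−1} = 8 (mod 11).
  i = 3 (α = 6): (6−2)(6−4)(6−7)(6−8) = 4·2·(−1)·(−2) = 16 ≡ 5, so v_3 = 5^{−1} = 9 (mod 11).
  i = 4 (α = 7): (7−2)(7−4)(7−6)(7−8) = 5·3·1·(−1) = −15 ≡ 7, so v_4 = 7^{−1} = 8 (mod 11).
  i = 5 (α = 8): (8−2)(8−4)(8−6)(8−7) = 6·4·2·1 = 48 ≡ 4, so v_5 = 4^{−1} = 3 (mod 11).
  v = [5, 8, 9, 8, 3].
Step 2: syndromes of r = [0, 3, 6, 10, 9] (all sums mod 11).
  S_0 = Σ v_i r_i = 5·0 + 8·3 + 9·6 + 8·10 + 3·9 = 185 ≡ 9.
  S_1 = Σ v_i α_i r_i = 5·2·0 + 8·4·3 + 9·6·6 + 8·7·10 + 3·8·9 = 1196 ≡ 8.
  α_i^2 mod 11 = [4, 5, 3, 5, 9].
  S_2 = Σ v_i α_i^2 r_i = 5·4·0 + 8·5·3 + 9·3·6 + 8·5·10 + 3·9·9 = 925 ≡ 1.
  S = (9, 8, 1) ≠ 0, so r is not a codeword (an error is present).
Step 3: locate the error. For a single error e at position i, S_ℓ = v_i·e·α_i^ℓ, so α_err = S_1/S_0.
  S_0^{−1} = 9^{−1} = 5 (mod 11), so α_err = 8·5 = 40 ≡ 7 = α_4. Error position i = 4.
  Consistency check: S_2/S_1 = 1·7 = 7 ≡ 7 = α_err ✓ (single-error assumption holds).
Step 4: error magnitude e = S_0/v_4 = S_0·∏_{j≠4}(α_4 − α_j) = 9·7 = 63 ≡ 8 (mod 11).
Step 5: correct position 4: c_4 = r_4 − e = 10 − 8 ≡ 2 (mod 11). Hence c = [0, 3, 6, 2, 9].
  Check: interpolating c through the α_i gives m(x) = 8 + 7·x (degree < 2) with m(α_i) = c_i for every i, so c is indeed a codeword.


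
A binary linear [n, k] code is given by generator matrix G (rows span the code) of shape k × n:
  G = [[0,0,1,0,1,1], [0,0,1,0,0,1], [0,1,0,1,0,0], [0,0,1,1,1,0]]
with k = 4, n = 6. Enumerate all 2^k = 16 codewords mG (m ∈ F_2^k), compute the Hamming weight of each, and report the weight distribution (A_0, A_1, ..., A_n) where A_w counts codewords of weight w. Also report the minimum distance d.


Weight distribution: A_0 = 1, A_1 = 1, A_2 = 6, A_3 = 6, A_4 = 1, A_5 = 1. Minimum distance d = 1.

Enumerate all 2^4 = 16 messages m ∈ F_2^4.
For each, compute codeword c = mG in F_2^6, then tally its weight.
  m = 0000 → c = 000000, weight = 0.
  m = 1000 → c = 001011, weight = 3.
  m = 0100 → c = 001001, weight = 2.
  m = 1100 → c = 000010, weight = 1.
  m = 0010 → c = 010100, weight = 2.
  m = 1010 → c = 011111, weight = 5.
  m = 0110 → c = 011101, weight = 4.
  m = 1110 → c = 010110, weight = 3.
  m = 0001 → c = 001110, weight = 3.
  m = 1001 → c = 000101, weight = 2.
  m = 0101 → c = 000111, weight = 3.
  m = 1101 → c = 001100, weight = 2.
  m = 0011 → c = 011010, weight = 3.
  m = 1011 → c = 010001, weight = 2.
  m = 0111 → c = 010011, weight = 3.
  m = 1111 → c = 011000, weight = 2.
Tally weights:
  weight 0: 1 codewords.
  weight 1: 1 codewords.
  weight 2: 6 codewords.
  weight 3: 6 codewords.
  weight 4: 1 codewords.
  weight 5: 1 codewords.
Minimum distance d = smallest w > 0 with A_w > 0 = 1.
Sanity: Σ A_w = 16 = 2^4 = 16 ✓.


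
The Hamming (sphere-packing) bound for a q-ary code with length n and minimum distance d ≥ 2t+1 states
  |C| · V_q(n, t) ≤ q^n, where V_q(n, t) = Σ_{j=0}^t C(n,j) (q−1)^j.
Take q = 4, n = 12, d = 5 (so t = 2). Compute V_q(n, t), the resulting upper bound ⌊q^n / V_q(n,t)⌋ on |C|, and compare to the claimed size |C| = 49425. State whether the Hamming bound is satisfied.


V_q(n, t) = 631, q^n = 16777216, Hamming bound = 26588, |C| = 49425 > bound (violated).

Step 1: Compute V_q(n, t) = Σ_{j=0}^2 C(n, j) (q−1)^j.
  j = 0: C(12,0)·(3)^0 = 1·1 = 1.
  j = 1: C(12,1)·(3)^1 = 12·3 = 36.
  j = 2: C(12,2)·(3)^2 = 66·9 = 594.
  V_q(n, t) = 1 + 36 + 594 = 631.
Step 2: q^n = 4^12 = 16777216.
Step 3: Hamming bound ⌊q^n / V_q(n,t)⌋ = ⌊16777216/631⌋ = 26588.
Step 4: Compare |C| = 49425 to 26588: violated.
The claimed |C| lies above the Hamming bound, so no 4-ary code of length 12 with d ≥ 5 can have 49425 codewords.


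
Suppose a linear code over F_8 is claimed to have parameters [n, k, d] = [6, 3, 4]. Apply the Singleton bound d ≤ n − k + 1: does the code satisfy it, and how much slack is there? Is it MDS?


Singleton RHS = n − k + 1 = 4, slack = 0, bound satisfied, MDS.

Singleton bound: d ≤ n − k + 1.
Here n = 6, k = 3, so n − k + 1 = 4.
Given d = 4, check d ≤ 4: YES.
Slack = (n − k + 1) − d = 0.
The code is MDS (slack = 0).
Description: the claimed parameters are [6, 3, 4]_8; such a code would be MDS (meets Singleton bound).


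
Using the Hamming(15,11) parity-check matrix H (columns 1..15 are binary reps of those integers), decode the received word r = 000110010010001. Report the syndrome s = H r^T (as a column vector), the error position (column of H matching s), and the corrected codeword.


s = (1, 1, 0, 1)^T, error position = 13, corrected codeword c = 000110010010101

Compute s = H r^T mod 2 one row at a time:
  s_1 = 1 + 0 + 0 + 1 + 0 + 0 + 0 + 1 = 3 ≡ 1 (mod 2).
  s_2 = 1 + 1 + 0 + 0 + 0 + 0 + 0 + 1 = 3 ≡ 1 (mod 2).
  s_3 = 0 + 0 + 0 + 0 + 0 + 1 + 0 + 1 = 2 ≡ 0 (mod 2).
  s_4 = 0 + 0 + 1 + 0 + 0 + 1 + 0 + 1 = 3 ≡ 1 (mod 2).
s = (1, 1, 0, 1)^T — this equals column 13 of H (binary 1101), so error is at position 13.
Correct: flip bit 13 of r = 000110010010001 to get c = 000110010010101.


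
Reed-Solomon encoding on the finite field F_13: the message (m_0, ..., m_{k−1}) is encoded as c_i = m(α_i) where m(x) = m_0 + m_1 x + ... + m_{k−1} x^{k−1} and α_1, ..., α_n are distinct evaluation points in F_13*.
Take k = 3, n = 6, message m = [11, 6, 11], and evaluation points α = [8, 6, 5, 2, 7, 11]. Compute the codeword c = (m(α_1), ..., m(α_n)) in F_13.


c = [9, 1, 4, 2, 7, 4]

Message polynomial: m(x) = 11 + 6·x + 11·x^2 (mod 13).
For each evaluation point α_i, compute m(α_i) mod 13:
  α_1 = 8: Horner steps 11 → 3 → 9, so m(8) = 9.
  α_2 = 6: Horner steps 11 → 7 → 1, so m(6) = 1.
  α_3 = 5: Horner steps 11 → 9 → 4, so m(5) = 4.
  α_4 = 2: Horner steps 11 → 2 → 2, so m(2) = 2.
  α_5 = 7: Horner steps 11 → 5 → 7, so m(7) = 7.
  α_6 = 11: Horner steps 11 → 10 → 4, so m(11) = 4.
Codeword c = [9, 1, 4, 2, 7, 4] ∈ F_13^6.


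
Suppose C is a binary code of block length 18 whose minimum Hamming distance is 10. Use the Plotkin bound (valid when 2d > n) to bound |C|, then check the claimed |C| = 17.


Plotkin bound M ≤ 10; given |C| = 17 > bound (violated).

Check applicability: 2d = 20, n = 18.
2d − n = 2 > 0, so Plotkin applies.
Compute d/(2d−n) = 10/2 ≈ 5.0000.
⌊d/(2d−n)⌋ = 5.
Plotkin bound: M ≤ 2·5 = 10.
Given |C| = 17, check: VIOLATED.
This |C| is above the Plotkin bound, so no binary code with n = 18, d = 10 and 17 codewords exists.


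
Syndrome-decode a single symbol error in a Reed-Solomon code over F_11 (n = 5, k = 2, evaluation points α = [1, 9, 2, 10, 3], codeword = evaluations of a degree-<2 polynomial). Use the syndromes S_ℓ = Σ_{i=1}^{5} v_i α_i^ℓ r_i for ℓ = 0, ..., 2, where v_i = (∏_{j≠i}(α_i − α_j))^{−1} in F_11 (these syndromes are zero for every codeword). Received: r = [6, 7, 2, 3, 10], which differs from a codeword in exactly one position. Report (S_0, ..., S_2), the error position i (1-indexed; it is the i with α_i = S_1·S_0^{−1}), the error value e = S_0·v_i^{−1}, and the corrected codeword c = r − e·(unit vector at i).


S = (8, 2, 6), error at position 5, error magnitude e = 1, c = [6, 7, 2, 3, 9].

Step 1: column multipliers v_i = (∏_{j≠i}(α_i − α_j))^{−1} mod 11.
  i = 1 (α = 1): (1−9)(1−2)(1−10)(1−3) = (−8)·(−1)·(−9)·(−2) = 144 ≡ 1, so v_1 = 1^{−1} = 1 (mod 11).
  i = 2 (α = 9): (9−1)(9−2)(9−10)(9−3) = 8·7·(−1)·6 = −336 ≡ 5, so v_2 = 5^{−1} = 9 (mod 11).
  i = 3 (α = 2): (2−1)(2−9)(2−10)(2−3) = 1·(−7)·(−8)·(−1) = −56 ≡ 10, so v_3 = 10^{−1} = 10 (mod 11).
  i = 4 (α = 10): (10−1)(10−9)(10−2)(10−3) = 9·1·8·7 = 504 ≡ 9, so v_4 = 9^{−1} = 5 (mod 11).
  i = 5 (α = 3): (3−1)(3−9)(3−2)(3−10) = 2·(−6)·1·(−7) = 84 ≡ 7, so v_5 = 7^{−1} = 8 (mod 11).
  v = [1, 9, 10, 5, 8].
Step 2: syndromes of r = [6, 7, 2, 3, 10] (all sums mod 11).
  S_0 = Σ v_i r_i = 1·6 + 9·7 + 10·2 + 5·3 + 8·10 = 184 ≡ 8.
  S_1 = Σ v_i α_i r_i = 1·1·6 + 9·9·7 + 10·2·2 + 5·10·3 + 8·3·10 = 1003 ≡ 2.
  α_i^2 mod 11 = [1, 4, 4, 1, 9].
  S_2 = Σ v_i α_i^2 r_i = 1·1·6 + 9·4·7 + 10·4·2 + 5·1·3 + 8·9·10 = 1073 ≡ 6.
  S = (8, 2, 6) ≠ 0, so r is not a codeword (an error is present).
Step 3: locate the error. For a single error e at position i, S_ℓ = v_i·e·α_i^ℓ, so α_err = S_1/S_0.
  S_0^{−1} = 8^{−1} = 7 (mod 11), so α_err = 2·7 = 14 ≡ 3 = α_5. Error position i = 5.
  Consistency check: S_2/S_1 = 6·6 = 36 ≡ 3 = α_err ✓ (single-error assumption holds).
Step 4: error magnitude e = S_0/v_5 = S_0·∏_{j≠5}(α_5 − α_j) = 8·7 = 56 ≡ 1 (mod 11).
Step 5: correct position 5: c_5 = r_5 − e = 10 − 1 ≡ 9 (mod 11). Hence c = [6, 7, 2, 3, 9].
  Check: interpolating c through the α_i gives m(x) = 10 + 7·x (degree < 2) with m(α_i) = c_i for every i, so c is indeed a codeword.


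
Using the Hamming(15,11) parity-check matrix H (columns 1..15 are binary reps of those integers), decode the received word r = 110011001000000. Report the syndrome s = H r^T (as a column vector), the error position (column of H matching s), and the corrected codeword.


s = (1, 0, 0, 1)^T, error position = 9, corrected codeword c = 110011000000000

Compute s = H r^T mod 2 one row at a time:
  s_1 = 0 + 1 + 0 + 0 + 0 + 0 + 0 + 0 = 1 ≡ 1 (mod 2).
  s_2 = 0 + 1 + 1 + 0 + 0 + 0 + 0 + 0 = 2 ≡ 0 (mod 2).
  s_3 = 1 + 0 + 1 + 0 + 0 + 0 + 0 + 0 = 2 ≡ 0 (mod 2).
  s_4 = 1 + 0 + 1 + 0 + 1 + 0 + 0 + 0 = 3 ≡ 1 (mod 2).
s = (1, 0, 0, 1)^T — this equals column 9 of H (binary 1001), so error is at position 9.
Correct: flip bit 9 of r = 110011001000000 to get c = 110011000000000.


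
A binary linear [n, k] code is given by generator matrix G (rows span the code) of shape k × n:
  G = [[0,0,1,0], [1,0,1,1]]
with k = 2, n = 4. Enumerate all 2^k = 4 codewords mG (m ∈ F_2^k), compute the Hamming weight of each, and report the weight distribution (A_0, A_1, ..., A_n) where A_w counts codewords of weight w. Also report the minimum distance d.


Weight distribution: A_0 = 1, A_1 = 1, A_2 = 1, A_3 = 1. Minimum distance d = 1.

Enumerate all 2^2 = 4 messages m ∈ F_2^2.
For each, compute codeword c = mG in F_2^4, then tally its weight.
  m = 00 → c = 0000, weight = 0.
  m = 10 → c = 0010, weight = 1.
  m = 01 → c = 1011, weight = 3.
  m = 11 → c = 1001, weight = 2.
Tally weights:
  weight 0: 1 codewords.
  weight 1: 1 codewords.
  weight 2: 1 codewords.
  weight 3: 1 codewords.
Minimum distance d = smallest w > 0 with A_w > 0 = 1.
Sanity: Σ A_w = 4 = 2^2 = 4 ✓.


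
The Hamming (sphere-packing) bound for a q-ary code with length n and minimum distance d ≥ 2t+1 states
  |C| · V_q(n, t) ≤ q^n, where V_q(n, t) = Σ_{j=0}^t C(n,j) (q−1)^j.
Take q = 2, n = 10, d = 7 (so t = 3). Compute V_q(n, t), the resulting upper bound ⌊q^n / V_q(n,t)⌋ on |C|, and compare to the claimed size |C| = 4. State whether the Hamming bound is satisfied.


V_q(n, t) = 176, q^n = 1024, Hamming bound = 5, |C| = 4 ≤ bound (satisfied).

Step 1: Compute V_q(n, t) = Σ_{j=0}^3 C(n, j) (q−1)^j.
  j = 0: C(10,0)·(1)^0 = 1·1 = 1.
  j = 1: C(10,1)·(1)^1 = 10·1 = 10.
  j = 2: C(10,2)·(1)^2 = 45·1 = 45.
  j = 3: C(10,3)·(1)^3 = 120·1 = 120.
  V_q(n, t) = 1 + 10 + 45 + 120 = 176.
Step 2: q^n = 2^10 = 1024.
Step 3: Hamming bound ⌊q^n / V_q(n,t)⌋ = ⌊1024/176⌋ = 5.
Step 4: Compare |C| = 4 to 5: satisfied.
The claimed |C| lies below the Hamming bound.


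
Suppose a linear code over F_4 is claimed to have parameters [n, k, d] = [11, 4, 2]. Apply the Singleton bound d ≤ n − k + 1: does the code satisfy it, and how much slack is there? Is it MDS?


Singleton RHS = n − k + 1 = 8, slack = 6, bound satisfied, not MDS.

Singleton bound: d ≤ n − k + 1.
Here n = 11, k = 4, so n − k + 1 = 8.
Given d = 2, check d ≤ 8: YES.
Slack = (n − k + 1) − d = 6.
The code is NOT MDS (slack = 6 > 0).
Description: the claimed parameters are [11, 4, 2]_4; such a code would be non-MDS.


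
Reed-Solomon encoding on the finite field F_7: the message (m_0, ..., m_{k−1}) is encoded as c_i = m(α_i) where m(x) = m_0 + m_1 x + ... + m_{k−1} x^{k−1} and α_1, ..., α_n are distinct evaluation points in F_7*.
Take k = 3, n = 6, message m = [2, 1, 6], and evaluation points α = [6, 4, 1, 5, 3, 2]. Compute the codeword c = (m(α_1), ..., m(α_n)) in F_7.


c = [0, 4, 2, 3, 3, 0]

Message polynomial: m(x) = 2 + 1·x + 6·x^2 (mod 7).
For each evaluation point α_i, compute m(α_i) mod 7:
  α_1 = 6: Horner steps 6 → 2 → 0, so m(6) = 0.
  α_2 = 4: Horner steps 6 → 4 → 4, so m(4) = 4.
  α_3 = 1: Horner steps 6 → 0 → 2, so m(1) = 2.
  α_4 = 5: Horner steps 6 → 3 → 3, so m(5) = 3.
  α_5 = 3: Horner steps 6 → 5 → 3, so m(3) = 3.
  α_6 = 2: Horner steps 6 → 6 → 0, so m(2) = 0.
Codeword c = [0, 4, 2, 3, 3, 0] ∈ F_7^6.


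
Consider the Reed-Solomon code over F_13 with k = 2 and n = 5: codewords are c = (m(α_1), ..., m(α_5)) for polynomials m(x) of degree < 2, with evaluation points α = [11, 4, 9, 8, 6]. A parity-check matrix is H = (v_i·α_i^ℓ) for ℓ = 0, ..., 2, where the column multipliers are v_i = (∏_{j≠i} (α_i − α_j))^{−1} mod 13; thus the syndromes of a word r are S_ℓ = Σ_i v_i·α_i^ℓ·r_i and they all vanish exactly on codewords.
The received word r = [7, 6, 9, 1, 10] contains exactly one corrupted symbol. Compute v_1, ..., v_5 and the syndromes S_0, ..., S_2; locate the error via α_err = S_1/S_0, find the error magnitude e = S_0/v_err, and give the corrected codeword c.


S = (5, 6, 2), error at position 3, error magnitude e = 6, c = [7, 6, 3, 1, 10].

Step 1: column multipliers v_i = (∏_{j≠i}(α_i − α_j))^{−1} mod 13.
  i = 1 (α = 11): (11−4)(11−9)(11−8)(11−6) = 7·2·3·5 = 210 ≡ 2, so v_1 = 2^{−1} = 7 (mod 13).
  i = 2 (α = 4): (4−11)(4−9)(4−8)(4−6) = (−7)·(−5)·(−4)·(−2) = 280 ≡ 7, so v_2 = 7^{−1} = 2 (mod 13).
  i = 3 (α = 9): (9−11)(9−4)(9−8)(9−6) = (−2)·5·1·3 = −30 ≡ 9, so v_3 = 9^{−1} = 3 (mod 13).
  i = 4 (α = 8): (8−11)(8−4)(8−9)(8−6) = (−3)·4·(−1)·2 = 24 ≡ 11, so v_4 = 11^{−1} = 6 (mod 13).
  i = 5 (α = 6): (6−11)(6−4)(6−9)(6−8) = (−5)·2·(−3)·(−2) = −60 ≡ 5, so v_5 = 5^{−1} = 8 (mod 13).
  v = [7, 2, 3, 6, 8].
Step 2: syndromes of r = [7, 6, 9, 1, 10] (all sums mod 13).
  S_0 = Σ v_i r_i = 7·7 + 2·6 + 3·9 + 6·1 + 8·10 = 174 ≡ 5.
  S_1 = Σ v_i α_i r_i = 7·11·7 + 2·4·6 + 3·9·9 + 6·8·1 + 8·6·10 = 1358 ≡ 6.
  α_i^2 mod 13 = [4, 3, 3, 12, 10].
  S_2 = Σ v_i α_i^2 r_i = 7·4·7 + 2·3·6 + 3·3·9 + 6·12·1 + 8·10·10 = 1185 ≡ 2.
  S = (5, 6, 2) ≠ 0, so r is not a codeword (an error is present).
Step 3: locate the error. For a single error e at position i, S_ℓ = v_i·e·α_i^ℓ, so α_err = S_1/S_0.
  S_0^{−1} = 5^{−1} = 8 (mod 13), so α_err = 6·8 = 48 ≡ 9 = α_3. Error position i = 3.
  Consistency check: S_2/S_1 = 2·11 = 22 ≡ 9 = α_err ✓ (single-error assumption holds).
Step 4: error magnitude e = S_0/v_3 = S_0·∏_{j≠3}(α_3 − α_j) = 5·9 = 45 ≡ 6 (mod 13).
Step 5: correct position 3: c_3 = r_3 − e = 9 − 6 ≡ 3 (mod 13). Hence c = [7, 6, 3, 1, 10].
  Check: interpolating c through the α_i gives m(x) = 11 + 2·x (degree < 2) with m(α_i) = c_i for every i, so c is indeed a codeword.


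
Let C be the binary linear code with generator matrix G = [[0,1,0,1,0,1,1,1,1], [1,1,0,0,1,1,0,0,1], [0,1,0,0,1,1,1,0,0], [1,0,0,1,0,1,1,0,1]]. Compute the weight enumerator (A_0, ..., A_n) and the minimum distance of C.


Weight distribution: A_0 = 1, A_2 = 1, A_3 = 2, A_4 = 5, A_5 = 6, A_6 = 1. Minimum distance d = 2.

Enumerate all 2^4 = 16 messages m ∈ F_2^4.
For each, compute codeword c = mG in F_2^9, then tally its weight.
  m = 0000 → c = 000000000, weight = 0.
  m = 1000 → c = 010101111, weight = 6.
  m = 0100 → c = 110011001, weight = 5.
  m = 1100 → c = 100110110, weight = 5.
  m = 0010 → c = 010011100, weight = 4.
  m = 1010 → c = 000110011, weight = 4.
  m = 0110 → c = 100000101, weight = 3.
  m = 1110 → c = 110101010, weight = 5.
  m = 0001 → c = 100101101, weight = 5.
  m = 1001 → c = 110000010, weight = 3.
  m = 0101 → c = 010110100, weight = 4.
  m = 1101 → c = 000011011, weight = 4.
  m = 0011 → c = 110110001, weight = 5.
  m = 1011 → c = 100011110, weight = 5.
  m = 0111 → c = 000101000, weight = 2.
  m = 1111 → c = 010000111, weight = 4.
Tally weights:
  weight 0: 1 codewords.
  weight 2: 1 codewords.
  weight 3: 2 codewords.
  weight 4: 5 codewords.
  weight 5: 6 codewords.
  weight 6: 1 codewords.
Minimum distance d = smallest w > 0 with A_w > 0 = 2.
Sanity: Σ A_w = 16 = 2^4 = 16 ✓.


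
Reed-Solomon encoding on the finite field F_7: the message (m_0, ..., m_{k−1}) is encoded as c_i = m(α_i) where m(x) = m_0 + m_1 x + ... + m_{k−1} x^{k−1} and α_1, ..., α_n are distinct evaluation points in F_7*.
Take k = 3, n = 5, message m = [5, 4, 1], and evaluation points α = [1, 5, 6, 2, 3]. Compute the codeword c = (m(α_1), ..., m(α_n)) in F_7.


c = [3, 1, 2, 3, 5]

Message polynomial: m(x) = 5 + 4·x + 1·x^2 (mod 7).
For each evaluation point α_i, compute m(α_i) mod 7:
  α_1 = 1: Horner steps 1 → 5 → 3, so m(1) = 3.
  α_2 = 5: Horner steps 1 → 2 → 1, so m(5) = 1.
  α_3 = 6: Horner steps 1 → 3 → 2, so m(6) = 2.
  α_4 = 2: Horner steps 1 → 6 → 3, so m(2) = 3.
  α_5 = 3: Horner steps 1 → 0 → 5, so m(3) = 5.
Codeword c = [3, 1, 2, 3, 5] ∈ F_7^5.


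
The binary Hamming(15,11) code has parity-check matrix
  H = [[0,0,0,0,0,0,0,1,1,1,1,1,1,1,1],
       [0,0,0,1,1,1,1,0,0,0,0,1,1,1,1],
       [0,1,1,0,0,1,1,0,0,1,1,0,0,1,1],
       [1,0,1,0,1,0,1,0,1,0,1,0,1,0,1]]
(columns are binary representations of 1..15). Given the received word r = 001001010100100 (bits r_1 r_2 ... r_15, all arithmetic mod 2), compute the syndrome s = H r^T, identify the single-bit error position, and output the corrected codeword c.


s = (1, 0, 1, 0)^T, error position = 10, corrected codeword c = 001001010000100

Compute s = H r^T mod 2 one row at a time:
  s_1 = 1 + 0 + 1 + 0 + 0 + 1 + 0 + 0 = 3 ≡ 1 (mod 2).
  s_2 = 0 + 0 + 1 + 0 + 0 + 1 + 0 + 0 = 2 ≡ 0 (mod 2).
  s_3 = 0 + 1 + 1 + 0 + 1 + 0 + 0 + 0 = 3 ≡ 1 (mod 2).
  s_4 = 0 + 1 + 0 + 0 + 0 + 0 + 1 + 0 = 2 ≡ 0 (mod 2).
s = (1, 0, 1, 0)^T — this equals column 10 of H (binary 1010), so error is at position 10.
Correct: flip bit 10 of r = 001001010100100 to get c = 001001010000100.


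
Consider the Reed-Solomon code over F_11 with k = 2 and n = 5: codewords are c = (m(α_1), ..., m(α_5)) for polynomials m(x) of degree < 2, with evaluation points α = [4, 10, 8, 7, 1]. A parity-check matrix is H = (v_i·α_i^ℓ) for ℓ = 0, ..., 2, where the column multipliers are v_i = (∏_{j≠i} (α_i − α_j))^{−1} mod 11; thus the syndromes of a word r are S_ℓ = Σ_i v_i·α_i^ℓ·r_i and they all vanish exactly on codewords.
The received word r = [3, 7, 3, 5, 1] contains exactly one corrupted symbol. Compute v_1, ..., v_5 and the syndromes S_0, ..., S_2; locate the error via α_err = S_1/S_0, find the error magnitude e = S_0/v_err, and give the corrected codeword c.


S = (10, 3, 2), error at position 3, error magnitude e = 1, c = [3, 7, 2, 5, 1].

Step 1: column multipliers v_i = (∏_{j≠i}(α_i − α_j))^{−1} mod 11.
  i = 1 (α = 4): (4−10)(4−8)(4−7)(4−1) = (−6)·(−4)·(−3)·3 = −216 ≡ 4, so v_1 = 4^{−1} = 3 (mod 11).
  i = 2 (α = 10): (10−4)(10−8)(10−7)(10−1) = 6·2·3·9 = 324 ≡ 5, so v_2 = 5^{−1} = 9 (mod 11).
  i = 3 (α = 8): (8−4)(8−10)(8−7)(8−1) = 4·(−2)·1·7 = −56 ≡ 10, so v_3 = 10^{−1} = 10 (mod 11).
  i = 4 (α = 7): (7−4)(7−10)(7−8)(7−1) = 3·(−3)·(−1)·6 = 54 ≡ 10, so v_4 = 10^{−1} = 10 (mod 11).
  i = 5 (α = 1): (1−4)(1−10)(1−8)(1−7) = (−3)·(−9)·(−7)·(−6) = 1134 ≡ 1, so v_5 = 1^{−1} = 1 (mod 11).
  v = [3, 9, 10, 10, 1].
Step 2: syndromes of r = [3, 7, 3, 5, 1] (all sums mod 11).
  S_0 = Σ v_i r_i = 3·3 + 9·7 + 10·3 + 10·5 + 1·1 = 153 ≡ 10.
  S_1 = Σ v_i α_i r_i = 3·4·3 + 9·10·7 + 10·8·3 + 10·7·5 + 1·1·1 = 1257 ≡ 3.
  α_i^2 mod 11 = [5, 1, 9, 5, 1].
  S_2 = Σ v_i α_i^2 r_i = 3·5·3 + 9·1·7 + 10·9·3 + 10·5·5 + 1·1·1 = 629 ≡ 2.
  S = (10, 3, 2) ≠ 0, so r is not a codeword (an error is present).
Step 3: locate the error. For a single error e at position i, S_ℓ = v_i·e·α_i^ℓ, so α_err = S_1/S_0.
  S_0^{−1} = 10^{−1} = 10 (mod 11), so α_err = 3·10 = 30 ≡ 8 = α_3. Error position i = 3.
  Consistency check: S_2/S_1 = 2·4 = 8 ≡ 8 = α_err ✓ (single-error assumption holds).
Step 4: error magnitude e = S_0/v_3 = S_0·∏_{j≠3}(α_3 − α_j) = 10·10 = 100 ≡ 1 (mod 11).
Step 5: correct position 3: c_3 = r_3 − e = 3 − 1 ≡ 2 (mod 11). Hence c = [3, 7, 2, 5, 1].
  Check: interpolating c through the α_i gives m(x) = 4 + 8·x (degree < 2) with m(α_i) = c_i for every i, so c is indeed a codeword.


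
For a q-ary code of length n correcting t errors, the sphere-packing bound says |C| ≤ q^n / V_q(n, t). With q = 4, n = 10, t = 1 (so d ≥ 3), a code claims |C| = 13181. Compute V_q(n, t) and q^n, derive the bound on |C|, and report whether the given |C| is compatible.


V_q(n, t) = 31, q^n = 1048576, Hamming bound = 33825, |C| = 13181 ≤ bound (satisfied).

Step 1: Compute V_q(n, t) = Σ_{j=0}^1 C(n, j) (q−1)^j.
  j = 0: C(10,0)·(3)^0 = 1·1 = 1.
  j = 1: C(10,1)·(3)^1 = 10·3 = 30.
  V_q(n, t) = 1 + 30 = 31.
Step 2: q^n = 4^10 = 1048576.
Step 3: Hamming bound ⌊q^n / V_q(n,t)⌋ = ⌊1048576/31⌋ = 33825.
Step 4: Compare |C| = 13181 to 33825: satisfied.
The claimed |C| lies below the Hamming bound.


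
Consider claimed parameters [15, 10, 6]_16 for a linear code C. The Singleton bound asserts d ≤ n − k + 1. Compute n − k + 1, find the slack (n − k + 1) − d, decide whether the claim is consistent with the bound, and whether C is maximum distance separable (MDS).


Singleton RHS = n − k + 1 = 6, slack = 0, bound satisfied, MDS.

Singleton bound: d ≤ n − k + 1.
Here n = 15, k = 10, so n − k + 1 = 6.
Given d = 6, check d ≤ 6: YES.
Slack = (n − k + 1) − d = 0.
The code is MDS (slack = 0).
Description: the claimed parameters are [15, 10, 6]_16; such a code would be MDS (meets Singleton bound).


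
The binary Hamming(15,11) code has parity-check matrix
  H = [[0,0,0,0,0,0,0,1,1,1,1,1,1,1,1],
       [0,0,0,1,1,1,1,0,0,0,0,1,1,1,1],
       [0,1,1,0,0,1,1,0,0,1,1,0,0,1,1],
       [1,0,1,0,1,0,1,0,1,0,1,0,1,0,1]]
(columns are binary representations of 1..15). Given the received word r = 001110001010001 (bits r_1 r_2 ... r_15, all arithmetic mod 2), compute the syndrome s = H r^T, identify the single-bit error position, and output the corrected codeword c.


s = (1, 1, 1, 1)^T, error position = 15, corrected codeword c = 001110001010000

Compute s = H r^T mod 2 one row at a time:
  s_1 = 0 + 1 + 0 + 1 + 0 + 0 + 0 + 1 = 3 ≡ 1 (mod 2).
  s_2 = 1 + 1 + 0 + 0 + 0 + 0 + 0 + 1 = 3 ≡ 1 (mod 2).
  s_3 = 0 + 1 + 0 + 0 + 0 + 1 + 0 + 1 = 3 ≡ 1 (mod 2).
  s_4 = 0 + 1 + 1 + 0 + 1 + 1 + 0 + 1 = 5 ≡ 1 (mod 2).
s = (1, 1, 1, 1)^T — this equals column 15 of H (binary 1111), so error is at position 15.
Correct: flip bit 15 of r = 001110001010001 to get c = 001110001010000.


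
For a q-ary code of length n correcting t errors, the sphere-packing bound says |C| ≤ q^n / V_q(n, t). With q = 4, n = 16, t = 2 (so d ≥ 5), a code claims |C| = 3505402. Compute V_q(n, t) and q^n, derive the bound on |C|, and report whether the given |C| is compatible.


V_q(n, t) = 1129, q^n = 4294967296, Hamming bound = 3804222, |C| = 3505402 ≤ bound (satisfied).

Step 1: Compute V_q(n, t) = Σ_{j=0}^2 C(n, j) (q−1)^j.
  j = 0: C(16,0)·(3)^0 = 1·1 = 1.
  j = 1: C(16,1)·(3)^1 = 16·3 = 48.
  j = 2: C(16,2)·(3)^2 = 120·9 = 1080.
  V_q(n, t) = 1 + 48 + 1080 = 1129.
Step 2: q^n = 4^16 = 4294967296.
Step 3: Hamming bound ⌊q^n / V_q(n,t)⌋ = ⌊4294967296/1129⌋ = 3804222.
Step 4: Compare |C| = 3505402 to 3804222: satisfied.
The claimed |C| lies below the Hamming bound.


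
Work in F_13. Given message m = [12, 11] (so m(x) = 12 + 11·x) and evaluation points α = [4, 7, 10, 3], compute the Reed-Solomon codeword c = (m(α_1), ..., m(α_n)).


c = [4, 11, 5, 6]

Message polynomial: m(x) = 12 + 11·x (mod 13).
For each evaluation point α_i, compute m(α_i) mod 13:
  α_1 = 4: Horner steps 11 → 4, so m(4) = 4.
  α_2 = 7: Horner steps 11 → 11, so m(7) = 11.
  α_3 = 10: Horner steps 11 → 5, so m(10) = 5.
  α_4 = 3: Horner steps 11 → 6, so m(3) = 6.
Codeword c = [4, 11, 5, 6] ∈ F_13^4.


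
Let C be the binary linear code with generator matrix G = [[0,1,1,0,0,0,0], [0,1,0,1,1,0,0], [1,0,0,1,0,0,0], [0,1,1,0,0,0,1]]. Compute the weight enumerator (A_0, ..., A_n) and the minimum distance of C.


Weight distribution: A_0 = 1, A_1 = 1, A_2 = 2, A_3 = 6, A_4 = 5, A_5 = 1. Minimum distance d = 1.

Enumerate all 2^4 = 16 messages m ∈ F_2^4.
For each, compute codeword c = mG in F_2^7, then tally its weight.
  m = 0000 → c = 0000000, weight = 0.
  m = 1000 → c = 0110000, weight = 2.
  m = 0100 → c = 0101100, weight = 3.
  m = 1100 → c = 0011100, weight = 3.
  m = 0010 → c = 1001000, weight = 2.
  m = 1010 → c = 1111000, weight = 4.
  m = 0110 → c = 1100100, weight = 3.
  m = 1110 → c = 1010100, weight = 3.
  m = 0001 → c = 0110001, weight = 3.
  m = 1001 → c = 0000001, weight = 1.
  m = 0101 → c = 0011101, weight = 4.
  m = 1101 → c = 0101101, weight = 4.
  m = 0011 → c = 1111001, weight = 5.
  m = 1011 → c = 1001001, weight = 3.
  m = 0111 → c = 1010101, weight = 4.
  m = 1111 → c = 1100101, weight = 4.
Tally weights:
  weight 0: 1 codewords.
  weight 1: 1 codewords.
  weight 2: 2 codewords.
  weight 3: 6 codewords.
  weight 4: 5 codewords.
  weight 5: 1 codewords.
Minimum distance d = smallest w > 0 with A_w > 0 = 1.
Sanity: Σ A_w = 16 = 2^4 = 16 ✓.


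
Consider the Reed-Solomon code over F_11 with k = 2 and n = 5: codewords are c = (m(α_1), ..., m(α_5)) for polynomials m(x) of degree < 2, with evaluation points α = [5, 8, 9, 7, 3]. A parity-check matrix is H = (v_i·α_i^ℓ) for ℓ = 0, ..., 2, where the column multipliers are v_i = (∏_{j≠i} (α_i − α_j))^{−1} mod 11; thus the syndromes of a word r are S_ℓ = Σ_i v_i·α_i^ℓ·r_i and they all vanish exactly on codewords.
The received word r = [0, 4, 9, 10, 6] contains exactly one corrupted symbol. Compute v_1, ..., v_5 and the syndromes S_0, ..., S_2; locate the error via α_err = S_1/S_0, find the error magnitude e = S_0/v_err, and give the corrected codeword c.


S = (3, 9, 5), error at position 5, error magnitude e = 5, c = [0, 4, 9, 10, 1].

Step 1: column multipliers v_i = (∏_{j≠i}(α_i − α_j))^{−1} mod 11.
  i = 1 (α = 5): (5−8)(5−9)(5−7)(5−3) = (−3)·(−4)·(−2)·2 = −48 ≡ 7, so v_1 = 7^{−1} = 8 (mod 11).
  i = 2 (α = 8): (8−5)(8−9)(8−7)(8−3) = 3·(−1)·1·5 = −15 ≡ 7, so v_2 = 7^{−1} = 8 (mod 11).
  i = 3 (α = 9): (9−5)(9−8)(9−7)(9−3) = 4·1·2·6 = 48 ≡ 4, so v_3 = 4^{−1} = 3 (mod 11).
  i = 4 (α = 7): (7−5)(7−8)(7−9)(7−3) = 2·(−1)·(−2)·4 = 16 ≡ 5, so v_4 = 5^{−1} = 9 (mod 11).
  i = 5 (α = 3): (3−5)(3−8)(3−9)(3−7) = (−2)·(−5)·(−6)·(−4) = 240 ≡ 9, so v_5 = 9^{−1} = 5 (mod 11).
  v = [8, 8, 3, 9, 5].
Step 2: syndromes of r = [0, 4, 9, 10, 6] (all sums mod 11).
  S_0 = Σ v_i r_i = 8·0 + 8·4 + 3·9 + 9·10 + 5·6 = 179 ≡ 3.
  S_1 = Σ v_i α_i r_i = 8·5·0 + 8·8·4 + 3·9·9 + 9·7·10 + 5·3·6 = 1219 ≡ 9.
  α_i^2 mod 11 = [3, 9, 4, 5, 9].
  S_2 = Σ v_i α_i^2 r_i = 8·3·0 + 8·9·4 + 3·4·9 + 9·5·10 + 5·9·6 = 1116 ≡ 5.
  S = (3, 9, 5) ≠ 0, so r is not a codeword (an error is present).
Step 3: locate the error. For a single error e at position i, S_ℓ = v_i·e·α_i^ℓ, so α_err = S_1/S_0.
  S_0^{−1} = 3^{−1} = 4 (mod 11), so α_err = 9·4 = 36 ≡ 3 = α_5. Error position i = 5.
  Consistency check: S_2/S_1 = 5·5 = 25 ≡ 3 = α_err ✓ (single-error assumption holds).
Step 4: error magnitude e = S_0/v_5 = S_0·∏_{j≠5}(α_5 − α_j) = 3·9 = 27 ≡ 5 (mod 11).
Step 5: correct position 5: c_5 = r_5 − e = 6 − 5 ≡ 1 (mod 11). Hence c = [0, 4, 9, 10, 1].
  Check: interpolating c through the α_i gives m(x) = 8 + 5·x (degree < 2) with m(α_i) = c_i for every i, so c is indeed a codeword.


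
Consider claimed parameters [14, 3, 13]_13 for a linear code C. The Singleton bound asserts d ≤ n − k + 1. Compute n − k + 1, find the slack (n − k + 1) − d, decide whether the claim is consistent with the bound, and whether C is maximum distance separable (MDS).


Singleton RHS = n − k + 1 = 12, slack = -1, bound violated (no such code; not MDS).

Singleton bound: d ≤ n − k + 1.
Here n = 14, k = 3, so n − k + 1 = 12.
Given d = 13, check d ≤ 12: NO.
Slack = (n − k + 1) − d = -1.
The slack is negative: d = 13 exceeds n − k + 1 = 12 by 1, so the Singleton bound is violated and no linear [14, 3, 13]_13 code can exist. In particular it is not MDS (MDS requires d = n − k + 1 exactly).
Description: the claimed parameters are [14, 3, 13]_13; such a code would be impossible (violates the Singleton bound).


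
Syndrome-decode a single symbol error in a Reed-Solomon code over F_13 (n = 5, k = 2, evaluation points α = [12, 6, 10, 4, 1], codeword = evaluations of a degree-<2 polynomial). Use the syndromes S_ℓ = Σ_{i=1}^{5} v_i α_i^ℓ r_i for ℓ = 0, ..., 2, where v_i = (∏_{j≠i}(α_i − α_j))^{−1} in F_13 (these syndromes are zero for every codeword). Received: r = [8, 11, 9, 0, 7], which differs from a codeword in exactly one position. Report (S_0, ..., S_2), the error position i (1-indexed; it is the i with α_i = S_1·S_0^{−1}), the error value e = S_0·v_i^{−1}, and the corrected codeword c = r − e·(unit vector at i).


S = (6, 11, 5), error at position 4, error magnitude e = 1, c = [8, 11, 9, 12, 7].

Step 1: column multipliers v_i = (∏_{j≠i}(α_i − α_j))^{−1} mod 13.
  i = 1 (α = 12): (12−6)(12−10)(12−4)(12−1) = 6·2·8·11 = 1056 ≡ 3, so v_1 = 3^{−1} = 9 (mod 13).
  i = 2 (α = 6): (6−12)(6−10)(6−4)(6−1) = (−6)·(−4)·2·5 = 240 ≡ 6, so v_2 = 6^{−1} = 11 (mod 13).
  i = 3 (α = 10): (10−12)(10−6)(10−4)(10−1) = (−2)·4·6·9 = −432 ≡ 10, so v_3 = 10^{−1} = 4 (mod 13).
  i = 4 (α = 4): (4−12)(4−6)(4−10)(4−1) = (−8)·(−2)·(−6)·3 = −288 ≡ 11, so v_4 = 11^{−1} = 6 (mod 13).
  i = 5 (α = 1): (1−12)(1−6)(1−10)(1−4) = (−11)·(−5)·(−9)·(−3) = 1485 ≡ 3, so v_5 = 3^{−1} = 9 (mod 13).
  v = [9, 11, 4, 6, 9].
Step 2: syndromes of r = [8, 11, 9, 0, 7] (all sums mod 13).
  S_0 = Σ v_i r_i = 9·8 + 11·11 + 4·9 + 6·0 + 9·7 = 292 ≡ 6.
  S_1 = Σ v_i α_i r_i = 9·12·8 + 11·6·11 + 4·10·9 + 6·4·0 + 9·1·7 = 2013 ≡ 11.
  α_i^2 mod 13 = [1, 10, 9, 3, 1].
  S_2 = Σ v_i α_i^2 r_i = 9·1·8 + 11·10·11 + 4·9·9 + 6·3·0 + 9·1·7 = 1669 ≡ 5.
  S = (6, 11, 5) ≠ 0, so r is not a codeword (an error is present).
Step 3: locate the error. For a single error e at position i, S_ℓ = v_i·e·α_i^ℓ, so α_err = S_1/S_0.
  S_0^{−1} = 6^{−1} = 11 (mod 13), so α_err = 11·11 = 121 ≡ 4 = α_4. Error position i = 4.
  Consistency check: S_2/S_1 = 5·6 = 30 ≡ 4 = α_err ✓ (single-error assumption holds).
Step 4: error magnitude e = S_0/v_4 = S_0·∏_{j≠4}(α_4 − α_j) = 6·11 = 66 ≡ 1 (mod 13).
Step 5: correct position 4: c_4 = r_4 − e = 0 − 1 ≡ 12 (mod 13). Hence c = [8, 11, 9, 12, 7].
  Check: interpolating c through the α_i gives m(x) = 1 + 6·x (degree < 2) with m(α_i) = c_i for every i, so c is indeed a codeword.
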